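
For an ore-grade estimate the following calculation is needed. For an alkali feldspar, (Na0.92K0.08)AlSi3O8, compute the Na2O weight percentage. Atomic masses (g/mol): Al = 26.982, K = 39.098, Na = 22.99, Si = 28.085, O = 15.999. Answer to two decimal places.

M((Na0.92K0.08)AlSi3O8) = 263.508 g/mol; M(Na2O) = 61.979 g/mol.
Moles Na2O per formula unit = 0.92 Na ÷ 2 = 0.4600.
Na2O fraction = (0.4600 × 61.979) / 263.508 = 28.510/263.508 = 0.1082.

10.82 wt%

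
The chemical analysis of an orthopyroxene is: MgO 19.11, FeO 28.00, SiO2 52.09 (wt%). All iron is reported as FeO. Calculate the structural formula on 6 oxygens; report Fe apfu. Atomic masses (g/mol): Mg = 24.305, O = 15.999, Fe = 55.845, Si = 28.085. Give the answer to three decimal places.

MgO (M=40.304): mol = 0.47415; Mg = 0.47415, O = 0.47415.
FeO (M=71.844): mol = 0.38973; Fe = 0.38973, O = 0.38973.
SiO2 (M=60.083): mol = 0.86697; Si = 0.86697, O = 1.73394.
ΣO = 2.59782; factor = 6/ΣO = 2.30963.
Fe apfu = 0.38973 × 2.30963 = 0.900.

0.900 Fe apfu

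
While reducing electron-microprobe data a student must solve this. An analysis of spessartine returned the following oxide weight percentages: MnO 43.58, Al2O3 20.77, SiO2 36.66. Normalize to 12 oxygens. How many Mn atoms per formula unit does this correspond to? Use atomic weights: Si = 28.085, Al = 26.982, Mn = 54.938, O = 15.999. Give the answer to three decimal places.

3.014 Mn apfu

MnO: 43.58/70.937 = 0.61435 mol → 0.61435 mol Mn, 0.61435 mol O.
Al2O3: 20.77/101.961 = 0.20371 mol → 0.40742 mol Al, 0.61113 mol O.
SiO2: 36.66/60.083 = 0.61016 mol → 0.61016 mol Si, 1.22032 mol O.
Total oxygen = 2.44580 mol. Normalization factor = 12/2.44580 = 4.90637.
Mn per 12 O = 0.61435 × 4.90637 = 3.014.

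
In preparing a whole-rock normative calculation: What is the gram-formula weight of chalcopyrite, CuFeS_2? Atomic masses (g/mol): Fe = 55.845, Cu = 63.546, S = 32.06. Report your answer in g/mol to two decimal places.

M = 1×63.546 + 1×55.845 + 2×32.06

183.51 g/mol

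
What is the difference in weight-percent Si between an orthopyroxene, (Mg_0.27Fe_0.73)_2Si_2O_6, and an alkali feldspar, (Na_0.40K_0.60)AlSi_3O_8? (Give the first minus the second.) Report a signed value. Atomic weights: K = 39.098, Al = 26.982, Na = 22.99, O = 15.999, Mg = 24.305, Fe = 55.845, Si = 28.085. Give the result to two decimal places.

-8.23 percentage points

First mineral: 56.170 g Si in 246.822 g formula = 22.76 wt% Si.
Second mineral: 84.255 g Si in 271.884 g formula = 30.99 wt% Si.
22.76% − 30.99% gives a difference of -8.23 percentage points.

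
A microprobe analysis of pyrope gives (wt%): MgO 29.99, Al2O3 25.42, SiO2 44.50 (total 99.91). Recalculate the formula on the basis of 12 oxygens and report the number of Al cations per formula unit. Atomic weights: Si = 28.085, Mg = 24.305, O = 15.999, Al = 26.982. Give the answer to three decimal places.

2.012 Al apfu

MgO: 29.99/40.304 = 0.74409 mol → 0.74409 mol Mg, 0.74409 mol O.
Al2O3: 25.42/101.961 = 0.24931 mol → 0.49862 mol Al, 0.74793 mol O.
SiO2: 44.50/60.083 = 0.74064 mol → 0.74064 mol Si, 1.48128 mol O.
Total oxygen = 2.97330 mol. Normalization factor = 12/2.97330 = 4.03592.
Al per 12 O = 0.49862 × 4.03592 = 2.012.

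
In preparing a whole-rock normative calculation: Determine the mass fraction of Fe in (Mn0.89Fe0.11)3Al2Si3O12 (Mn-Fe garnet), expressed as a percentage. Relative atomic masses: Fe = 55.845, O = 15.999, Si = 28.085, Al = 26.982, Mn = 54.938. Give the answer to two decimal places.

M((Mn0.89Fe0.11)3Al2Si3O12) = 495.320 g/mol.
Fe contributes 0.33 × 55.845 = 18.429 g per mole.
18.429/495.320 = 0.0372 → 3.72%.

3.72 weight percent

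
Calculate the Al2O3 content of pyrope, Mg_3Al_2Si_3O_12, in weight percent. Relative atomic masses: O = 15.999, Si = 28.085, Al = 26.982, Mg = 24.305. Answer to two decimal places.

Molar mass of Mg_3Al_2Si_3O_12 = 3*24.305 + 2*26.982 + 3*28.085 + 12*15.999 = 403.122 g/mol.
Each formula unit contains 2 Al, equivalent to 2/2 = 1.0000 mol Al2O3.
M(Al2O3) = 2×26.982 + 3×15.999 = 101.961 g/mol.
Mass of Al2O3 per formula unit = 1.0000 × 101.961 = 101.961 g.
Al2O3 wt% = 101.961 / 403.122 × 100 = 25.29%.

25.29 wt%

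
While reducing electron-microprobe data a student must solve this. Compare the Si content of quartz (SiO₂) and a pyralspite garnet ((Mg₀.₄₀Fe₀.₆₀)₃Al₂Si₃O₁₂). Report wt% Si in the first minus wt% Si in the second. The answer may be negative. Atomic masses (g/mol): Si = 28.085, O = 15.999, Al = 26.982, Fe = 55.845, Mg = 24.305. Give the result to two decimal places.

28.42 percentage points

First mineral: 28.085 g Si in 60.083 g formula = 46.74 wt% Si.
Second mineral: 84.255 g Si in 459.894 g formula = 18.32 wt% Si.
46.74% − 18.32% gives a difference of 28.42 percentage points.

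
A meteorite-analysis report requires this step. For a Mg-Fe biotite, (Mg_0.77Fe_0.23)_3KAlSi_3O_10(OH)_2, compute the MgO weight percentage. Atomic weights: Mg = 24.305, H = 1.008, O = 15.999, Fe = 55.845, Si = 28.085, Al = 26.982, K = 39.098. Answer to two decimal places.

M((Mg_0.77Fe_0.23)_3KAlSi_3O_10(OH)_2) = 439.017 g/mol; M(MgO) = 40.304 g/mol.
Moles MgO per formula unit = 2.31 Mg ÷ 1 = 2.3100.
MgO fraction = (2.3100 × 40.304) / 439.017 = 93.102/439.017 = 0.2121.

21.21 wt%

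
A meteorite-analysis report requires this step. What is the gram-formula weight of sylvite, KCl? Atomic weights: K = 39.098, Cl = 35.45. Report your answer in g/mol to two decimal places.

74.55 g/mol

K: 1 × 39.098 = 39.0980
Cl: 1 × 35.45 = 35.4500
Summing the contributions gives the formula mass.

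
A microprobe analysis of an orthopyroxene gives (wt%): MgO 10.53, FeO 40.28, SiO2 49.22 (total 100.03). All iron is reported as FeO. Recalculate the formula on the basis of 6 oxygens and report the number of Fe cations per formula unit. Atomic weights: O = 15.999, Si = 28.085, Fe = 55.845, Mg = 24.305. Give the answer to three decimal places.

MgO: 10.53/40.304 = 0.26126 mol → 0.26126 mol Mg, 0.26126 mol O.
FeO: 40.28/71.844 = 0.56066 mol → 0.56066 mol Fe, 0.56066 mol O.
SiO2: 49.22/60.083 = 0.81920 mol → 0.81920 mol Si, 1.63840 mol O.
Total oxygen = 2.46032 mol. Normalization factor = 6/2.46032 = 2.43871.
Fe per 6 O = 0.56066 × 2.43871 = 1.367.

1.367 Fe apfu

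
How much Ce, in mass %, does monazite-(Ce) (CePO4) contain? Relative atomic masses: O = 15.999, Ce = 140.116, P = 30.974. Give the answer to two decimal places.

Molar mass of CePO4: 1*140.116 + 1*30.974 + 4*15.999 = 235.086 g/mol.
Mass of Ce per formula unit: 1 × 140.116 = 140.116 g.
Weight fraction Ce = 140.116 / 235.086 = 0.5960.

59.60 mass %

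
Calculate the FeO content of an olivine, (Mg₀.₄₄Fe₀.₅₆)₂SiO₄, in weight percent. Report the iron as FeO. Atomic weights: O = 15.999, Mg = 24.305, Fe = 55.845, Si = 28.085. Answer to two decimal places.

Molar mass of (Mg₀.₄₄Fe₀.₅₆)₂SiO₄ = 0.88·24.305 + 1.12·55.845 + 1·28.085 + 4·15.999 = 176.016 g/mol.
Each formula unit contains 1.12 Fe, equivalent to 1.12/1 = 1.1200 mol FeO.
M(FeO) = 1×55.845 + 1×15.999 = 71.844 g/mol.
Mass of FeO per formula unit = 1.1200 × 71.844 = 80.465 g.
FeO wt% = 80.465 / 176.016 × 100 = 45.71%.

45.71 wt%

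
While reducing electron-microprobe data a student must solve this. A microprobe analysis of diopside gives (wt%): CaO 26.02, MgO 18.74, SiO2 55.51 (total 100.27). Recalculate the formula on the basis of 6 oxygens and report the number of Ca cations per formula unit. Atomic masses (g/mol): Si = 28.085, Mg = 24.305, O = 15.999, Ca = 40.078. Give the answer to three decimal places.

1.003 Ca apfu

26.02 wt% CaO ÷ 56.077 g/mol = 0.46400 mol, giving 0.46400 Ca and 0.46400 O.
18.74 wt% MgO ÷ 40.304 g/mol = 0.46497 mol, giving 0.46497 Mg and 0.46497 O.
55.51 wt% SiO2 ÷ 60.083 g/mol = 0.92389 mol, giving 0.92389 Si and 1.84778 O.
Oxygen sums to 2.77675; scaling by 6/2.77675 = 2.16080 puts the formula on 6 O.
Ca: 0.46400 × 2.16080 = 1.003 atoms per formula unit.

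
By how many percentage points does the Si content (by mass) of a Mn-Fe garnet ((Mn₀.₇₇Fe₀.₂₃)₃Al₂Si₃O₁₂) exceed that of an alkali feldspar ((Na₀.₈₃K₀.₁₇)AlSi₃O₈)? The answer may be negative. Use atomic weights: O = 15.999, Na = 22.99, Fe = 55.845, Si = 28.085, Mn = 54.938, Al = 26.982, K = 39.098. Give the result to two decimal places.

First mineral: 84.255 g Si in 495.647 g formula = 17.00 wt% Si.
Second mineral: 84.255 g Si in 264.957 g formula = 31.80 wt% Si.
17.00% − 31.80% gives a difference of -14.80 percentage points.

-14.80 percentage points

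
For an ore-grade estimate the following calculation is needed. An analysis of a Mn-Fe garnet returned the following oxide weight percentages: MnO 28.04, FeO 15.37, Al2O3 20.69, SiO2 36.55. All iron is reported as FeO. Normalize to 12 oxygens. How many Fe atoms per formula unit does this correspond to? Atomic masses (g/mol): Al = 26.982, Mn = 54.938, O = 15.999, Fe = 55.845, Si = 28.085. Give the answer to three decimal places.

1.054 Fe apfu

MnO: 28.04/70.937 = 0.39528 mol → 0.39528 mol Mn, 0.39528 mol O.
FeO: 15.37/71.844 = 0.21394 mol → 0.21394 mol Fe, 0.21394 mol O.
Al2O3: 20.69/101.961 = 0.20292 mol → 0.40584 mol Al, 0.60876 mol O.
SiO2: 36.55/60.083 = 0.60833 mol → 0.60833 mol Si, 1.21666 mol O.
Total oxygen = 2.43464 mol. Normalization factor = 12/2.43464 = 4.92886.
Fe per 12 O = 0.21394 × 4.92886 = 1.054.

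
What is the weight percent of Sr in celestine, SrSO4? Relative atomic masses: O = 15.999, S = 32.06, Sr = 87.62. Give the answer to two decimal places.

M(SrSO4) = 183.676 g/mol.
Sr contributes 1 × 87.62 = 87.620 g per mole.
87.620/183.676 = 0.4770 → 47.70%.

47.70 wt%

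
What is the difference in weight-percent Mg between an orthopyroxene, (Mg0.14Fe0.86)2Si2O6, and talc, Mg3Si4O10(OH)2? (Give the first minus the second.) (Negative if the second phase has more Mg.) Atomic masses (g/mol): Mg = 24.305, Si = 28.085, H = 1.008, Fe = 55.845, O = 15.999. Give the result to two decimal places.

-16.56 percentage points

M((Mg0.14Fe0.86)2Si2O6) = 255.023 g/mol, so wt% Mg = 6.805/255.023 × 100 = 2.67%.
M(Mg3Si4O10(OH)2) = 379.259 g/mol, so wt% Mg = 72.915/379.259 × 100 = 19.23%.
2.67 − 19.23 = -16.56 pp.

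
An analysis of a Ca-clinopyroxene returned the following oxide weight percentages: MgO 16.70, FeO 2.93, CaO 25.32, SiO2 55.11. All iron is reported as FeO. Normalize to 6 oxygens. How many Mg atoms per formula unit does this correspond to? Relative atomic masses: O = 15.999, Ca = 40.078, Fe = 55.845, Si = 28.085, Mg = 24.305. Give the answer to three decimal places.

0.907 Mg apfu

MgO (M=40.304): mol = 0.41435; Mg = 0.41435, O = 0.41435.
FeO (M=71.844): mol = 0.04078; Fe = 0.04078, O = 0.04078.
CaO (M=56.077): mol = 0.45152; Ca = 0.45152, O = 0.45152.
SiO2 (M=60.083): mol = 0.91723; Si = 0.91723, O = 1.83446.
ΣO = 2.74111; factor = 6/ΣO = 2.18889.
Mg apfu = 0.41435 × 2.18889 = 0.907.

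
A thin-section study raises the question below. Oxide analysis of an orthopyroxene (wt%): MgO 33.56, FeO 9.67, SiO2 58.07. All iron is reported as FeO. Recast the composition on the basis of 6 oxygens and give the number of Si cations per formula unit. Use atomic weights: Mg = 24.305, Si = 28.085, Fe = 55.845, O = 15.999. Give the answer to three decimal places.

1.999 Si apfu

MgO (M=40.304): mol = 0.83267; Mg = 0.83267, O = 0.83267.
FeO (M=71.844): mol = 0.13460; Fe = 0.13460, O = 0.13460.
SiO2 (M=60.083): mol = 0.96650; Si = 0.96650, O = 1.93300.
ΣO = 2.90027; factor = 6/ΣO = 2.06877.
Si apfu = 0.96650 × 2.06877 = 1.999.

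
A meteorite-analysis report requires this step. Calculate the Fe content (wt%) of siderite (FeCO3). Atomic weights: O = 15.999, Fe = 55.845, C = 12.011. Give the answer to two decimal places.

48.20 wt%

Formula mass = 1×55.845 + 1×12.011 + 3×15.999 = 115.853 g/mol, of which 55.845 g is Fe.
So Fe makes up 55.845/115.853 = 0.4820 of the mass, i.e. 48.20%.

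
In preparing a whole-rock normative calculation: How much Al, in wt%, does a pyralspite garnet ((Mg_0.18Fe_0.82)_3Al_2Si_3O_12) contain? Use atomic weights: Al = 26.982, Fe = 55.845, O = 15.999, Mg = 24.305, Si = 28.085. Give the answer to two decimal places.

11.23 wt%

Formula mass = 0.54*24.305 + 2.46*55.845 + 2*26.982 + 3*28.085 + 12*15.999 = 480.710 g/mol, of which 53.964 g is Al.
So Al makes up 53.964/480.710 = 0.1123 of the mass, i.e. 11.23%.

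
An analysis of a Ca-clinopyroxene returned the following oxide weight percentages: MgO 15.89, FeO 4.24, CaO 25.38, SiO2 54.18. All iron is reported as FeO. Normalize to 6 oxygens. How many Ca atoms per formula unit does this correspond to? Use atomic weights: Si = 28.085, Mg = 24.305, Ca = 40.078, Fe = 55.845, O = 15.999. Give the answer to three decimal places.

15.89 wt% MgO ÷ 40.304 g/mol = 0.39425 mol, giving 0.39425 Mg and 0.39425 O.
4.24 wt% FeO ÷ 71.844 g/mol = 0.05902 mol, giving 0.05902 Fe and 0.05902 O.
25.38 wt% CaO ÷ 56.077 g/mol = 0.45259 mol, giving 0.45259 Ca and 0.45259 O.
54.18 wt% SiO2 ÷ 60.083 g/mol = 0.90175 mol, giving 0.90175 Si and 1.80350 O.
Oxygen sums to 2.70936; scaling by 6/2.70936 = 2.21455 puts the formula on 6 O.
Ca: 0.45259 × 2.21455 = 1.002 atoms per formula unit.

1.002 Ca apfu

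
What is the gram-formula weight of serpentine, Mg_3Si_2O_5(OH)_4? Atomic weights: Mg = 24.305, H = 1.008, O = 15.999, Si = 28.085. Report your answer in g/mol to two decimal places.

277.11 g/mol

Mg: 3 × 24.305 = 72.9150
Si: 2 × 28.085 = 56.1700
O: 9 × 15.999 = 143.9910
H: 4 × 1.008 = 4.0320
Summing the contributions gives the formula mass.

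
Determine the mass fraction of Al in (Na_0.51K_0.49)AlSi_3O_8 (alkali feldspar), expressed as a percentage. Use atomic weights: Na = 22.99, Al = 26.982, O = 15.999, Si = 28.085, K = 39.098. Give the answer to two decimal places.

Formula mass = 0.51·22.99 + 0.49·39.098 + 1·26.982 + 3·28.085 + 8·15.999 = 270.112 g/mol, of which 26.982 g is Al.
So Al makes up 26.982/270.112 = 0.0999 of the mass, i.e. 9.99%.

9.99 wt%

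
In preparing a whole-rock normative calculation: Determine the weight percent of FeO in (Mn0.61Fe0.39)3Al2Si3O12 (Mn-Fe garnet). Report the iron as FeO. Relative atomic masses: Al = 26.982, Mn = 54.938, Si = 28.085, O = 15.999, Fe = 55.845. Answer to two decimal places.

16.94 wt%

M((Mn0.61Fe0.39)3Al2Si3O12) = 496.082 g/mol; M(FeO) = 71.844 g/mol.
Moles FeO per formula unit = 1.17 Fe ÷ 1 = 1.1700.
FeO fraction = (1.1700 × 71.844) / 496.082 = 84.057/496.082 = 0.1694.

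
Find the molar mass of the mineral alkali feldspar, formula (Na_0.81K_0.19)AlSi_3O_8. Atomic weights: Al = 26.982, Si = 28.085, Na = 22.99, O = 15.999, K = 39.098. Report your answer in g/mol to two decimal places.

265.28 g/mol

M = 0.81(22.99) + 0.19(39.098) + 1(26.982) + 3(28.085) + 8(15.999)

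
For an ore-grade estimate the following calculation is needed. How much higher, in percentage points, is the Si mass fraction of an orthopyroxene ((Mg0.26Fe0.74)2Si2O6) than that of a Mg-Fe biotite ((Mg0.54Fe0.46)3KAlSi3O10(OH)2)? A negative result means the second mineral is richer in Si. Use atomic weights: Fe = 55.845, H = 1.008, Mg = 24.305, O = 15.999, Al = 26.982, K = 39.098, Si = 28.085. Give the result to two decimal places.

4.41 percentage points

M((Mg0.26Fe0.74)2Si2O6) = 247.453 g/mol, so wt% Si = 56.170/247.453 × 100 = 22.70%.
M((Mg0.54Fe0.46)3KAlSi3O10(OH)2) = 460.779 g/mol, so wt% Si = 84.255/460.779 × 100 = 18.29%.
22.70 − 18.29 = 4.41 pp.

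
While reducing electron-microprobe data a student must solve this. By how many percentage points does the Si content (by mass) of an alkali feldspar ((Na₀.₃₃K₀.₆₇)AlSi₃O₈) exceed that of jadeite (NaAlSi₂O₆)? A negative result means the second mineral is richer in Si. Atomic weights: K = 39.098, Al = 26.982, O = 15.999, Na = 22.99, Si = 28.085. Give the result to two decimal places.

3.07 percentage points

Si in (Na₀.₃₃K₀.₆₇)AlSi₃O₈: molar mass 273.011 g/mol; 3×28.085 = 84.255 g → 30.86 wt%.
Si in NaAlSi₂O₆: molar mass 202.136 g/mol; 2×28.085 = 56.170 g → 27.79 wt%.
Difference = 30.86 − 27.79 = 3.07 percentage points.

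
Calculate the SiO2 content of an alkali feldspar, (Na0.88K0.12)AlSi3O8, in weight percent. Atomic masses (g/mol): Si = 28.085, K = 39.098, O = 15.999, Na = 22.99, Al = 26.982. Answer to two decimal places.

68.24 wt%

Formula mass = 264.152 g/mol.
3 Si → 3.0000 mol SiO2 per formula unit; M(SiO2) = 60.083, so SiO2 mass = 180.249 g.
180.249/264.152 × 100 = 68.24 wt%.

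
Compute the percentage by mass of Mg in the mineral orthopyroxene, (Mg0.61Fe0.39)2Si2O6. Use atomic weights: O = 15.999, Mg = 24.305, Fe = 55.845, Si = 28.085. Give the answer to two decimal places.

Molar mass of (Mg0.61Fe0.39)2Si2O6: 1.22·24.305 + 0.78·55.845 + 2·28.085 + 6·15.999 = 225.375 g/mol.
Mass of Mg per formula unit: 1.22 × 24.305 = 29.652 g.
Weight fraction Mg = 29.652 / 225.375 = 0.1316.

13.16 weight percent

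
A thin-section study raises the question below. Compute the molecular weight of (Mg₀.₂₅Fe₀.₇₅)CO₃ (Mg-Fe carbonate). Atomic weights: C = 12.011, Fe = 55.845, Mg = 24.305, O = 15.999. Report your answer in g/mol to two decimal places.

107.97 g/mol

M = 0.25×24.305 + 0.75×55.845 + 1×12.011 + 3×15.999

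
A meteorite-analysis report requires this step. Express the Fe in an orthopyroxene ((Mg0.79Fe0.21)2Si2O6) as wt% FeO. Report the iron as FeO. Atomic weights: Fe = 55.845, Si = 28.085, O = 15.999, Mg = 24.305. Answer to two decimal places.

M((Mg0.79Fe0.21)2Si2O6) = 214.021 g/mol; M(FeO) = 71.844 g/mol.
Moles FeO per formula unit = 0.42 Fe ÷ 1 = 0.4200.
FeO fraction = (0.4200 × 71.844) / 214.021 = 30.174/214.021 = 0.1410.

14.10 wt%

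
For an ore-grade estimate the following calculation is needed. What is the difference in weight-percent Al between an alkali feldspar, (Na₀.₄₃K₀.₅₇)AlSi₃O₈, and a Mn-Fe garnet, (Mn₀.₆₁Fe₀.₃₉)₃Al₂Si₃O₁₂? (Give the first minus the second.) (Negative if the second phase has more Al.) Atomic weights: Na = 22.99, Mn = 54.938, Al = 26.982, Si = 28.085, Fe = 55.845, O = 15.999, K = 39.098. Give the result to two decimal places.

Al in (Na₀.₄₃K₀.₅₇)AlSi₃O₈: molar mass 271.401 g/mol; 1×26.982 = 26.982 g → 9.94 wt%.
Al in (Mn₀.₆₁Fe₀.₃₉)₃Al₂Si₃O₁₂: molar mass 496.082 g/mol; 2×26.982 = 53.964 g → 10.88 wt%.
Difference = 9.94 − 10.88 = -0.94 percentage points.

-0.94 percentage points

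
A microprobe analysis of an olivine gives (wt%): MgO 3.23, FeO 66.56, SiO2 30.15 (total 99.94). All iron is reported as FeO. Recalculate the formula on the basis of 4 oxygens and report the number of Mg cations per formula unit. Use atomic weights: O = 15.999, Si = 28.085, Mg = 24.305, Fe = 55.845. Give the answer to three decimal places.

3.23 wt% MgO ÷ 40.304 g/mol = 0.08014 mol, giving 0.08014 Mg and 0.08014 O.
66.56 wt% FeO ÷ 71.844 g/mol = 0.92645 mol, giving 0.92645 Fe and 0.92645 O.
30.15 wt% SiO2 ÷ 60.083 g/mol = 0.50181 mol, giving 0.50181 Si and 1.00362 O.
Oxygen sums to 2.01021; scaling by 4/2.01021 = 1.98984 puts the formula on 4 O.
Mg: 0.08014 × 1.98984 = 0.159 atoms per formula unit.

0.159 Mg apfu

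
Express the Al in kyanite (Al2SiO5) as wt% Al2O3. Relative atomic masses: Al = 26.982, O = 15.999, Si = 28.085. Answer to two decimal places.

Molar mass of Al2SiO5 = 2×26.982 + 1×28.085 + 5×15.999 = 162.044 g/mol.
Each formula unit contains 2 Al, equivalent to 2/2 = 1.0000 mol Al2O3.
M(Al2O3) = 2×26.982 + 3×15.999 = 101.961 g/mol.
Mass of Al2O3 per formula unit = 1.0000 × 101.961 = 101.961 g.
Al2O3 wt% = 101.961 / 162.044 × 100 = 62.92%.

62.92 wt%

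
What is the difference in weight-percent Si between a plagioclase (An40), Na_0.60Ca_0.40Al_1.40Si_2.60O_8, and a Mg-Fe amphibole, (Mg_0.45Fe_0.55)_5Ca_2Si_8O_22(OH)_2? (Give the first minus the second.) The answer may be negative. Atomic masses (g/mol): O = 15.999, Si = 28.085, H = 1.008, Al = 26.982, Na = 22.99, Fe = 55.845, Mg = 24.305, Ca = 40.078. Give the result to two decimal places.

M(Na_0.60Ca_0.40Al_1.40Si_2.60O_8) = 268.613 g/mol, so wt% Si = 73.021/268.613 × 100 = 27.18%.
M((Mg_0.45Fe_0.55)_5Ca_2Si_8O_22(OH)_2) = 899.088 g/mol, so wt% Si = 224.680/899.088 × 100 = 24.99%.
27.18 − 24.99 = 2.19 pp.

2.19 percentage points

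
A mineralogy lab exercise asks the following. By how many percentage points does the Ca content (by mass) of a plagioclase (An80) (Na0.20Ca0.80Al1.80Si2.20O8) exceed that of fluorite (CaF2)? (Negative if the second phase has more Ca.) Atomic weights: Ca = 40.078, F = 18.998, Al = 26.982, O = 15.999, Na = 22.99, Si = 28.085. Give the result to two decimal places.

-39.67 percentage points

First mineral: 32.062 g Ca in 275.007 g formula = 11.66 wt% Ca.
Second mineral: 40.078 g Ca in 78.074 g formula = 51.33 wt% Ca.
11.66% − 51.33% gives a difference of -39.67 percentage points.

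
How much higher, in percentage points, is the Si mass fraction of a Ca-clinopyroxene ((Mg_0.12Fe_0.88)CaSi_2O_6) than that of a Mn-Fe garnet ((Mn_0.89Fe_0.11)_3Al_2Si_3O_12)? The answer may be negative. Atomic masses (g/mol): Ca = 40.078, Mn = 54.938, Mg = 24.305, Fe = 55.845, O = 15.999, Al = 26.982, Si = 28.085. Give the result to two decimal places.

5.98 percentage points

First mineral: 56.170 g Si in 244.302 g formula = 22.99 wt% Si.
Second mineral: 84.255 g Si in 495.320 g formula = 17.01 wt% Si.
22.99% − 17.01% gives a difference of 5.98 percentage points.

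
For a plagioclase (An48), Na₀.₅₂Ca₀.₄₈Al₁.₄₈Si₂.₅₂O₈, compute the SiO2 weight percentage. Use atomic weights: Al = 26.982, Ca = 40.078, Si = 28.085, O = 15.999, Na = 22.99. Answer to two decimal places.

56.10 wt%

M(Na₀.₅₂Ca₀.₄₈Al₁.₄₈Si₂.₅₂O₈) = 269.892 g/mol; M(SiO2) = 60.083 g/mol.
Moles SiO2 per formula unit = 2.52 Si ÷ 1 = 2.5200.
SiO2 fraction = (2.5200 × 60.083) / 269.892 = 151.409/269.892 = 0.5610.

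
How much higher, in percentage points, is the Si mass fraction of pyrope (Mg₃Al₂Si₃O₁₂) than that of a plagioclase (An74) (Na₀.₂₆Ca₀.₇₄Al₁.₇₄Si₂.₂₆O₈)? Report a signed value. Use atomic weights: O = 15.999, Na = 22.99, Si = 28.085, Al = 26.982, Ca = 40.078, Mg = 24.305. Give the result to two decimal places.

-2.26 percentage points

Si in Mg₃Al₂Si₃O₁₂: molar mass 403.122 g/mol; 3×28.085 = 84.255 g → 20.90 wt%.
Si in Na₀.₂₆Ca₀.₇₄Al₁.₇₄Si₂.₂₆O₈: molar mass 274.048 g/mol; 2.26×28.085 = 63.472 g → 23.16 wt%.
Difference = 20.90 − 23.16 = -2.26 percentage points.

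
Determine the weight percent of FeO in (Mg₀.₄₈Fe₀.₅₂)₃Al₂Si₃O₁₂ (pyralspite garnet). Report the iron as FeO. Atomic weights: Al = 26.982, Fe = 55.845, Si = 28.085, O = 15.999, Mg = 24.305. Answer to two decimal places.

Formula mass = 452.324 g/mol.
1.56 Fe → 1.5600 mol FeO per formula unit; M(FeO) = 71.844, so FeO mass = 112.077 g.
112.077/452.324 × 100 = 24.78 wt%.

24.78 wt%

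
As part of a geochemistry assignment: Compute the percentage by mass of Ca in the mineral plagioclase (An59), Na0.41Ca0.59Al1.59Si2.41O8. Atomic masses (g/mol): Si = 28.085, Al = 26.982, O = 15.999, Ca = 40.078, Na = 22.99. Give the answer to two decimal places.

8.70 wt%

M(Na0.41Ca0.59Al1.59Si2.41O8) = 271.650 g/mol.
Ca contributes 0.59 × 40.078 = 23.646 g per mole.
23.646/271.650 = 0.0870 → 8.70%.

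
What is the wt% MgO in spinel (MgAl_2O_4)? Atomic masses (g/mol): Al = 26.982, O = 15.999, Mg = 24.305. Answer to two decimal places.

Molar mass of MgAl_2O_4 = 1×24.305 + 2×26.982 + 4×15.999 = 142.265 g/mol.
Each formula unit contains 1 Mg, equivalent to 1/1 = 1.0000 mol MgO.
M(MgO) = 1×24.305 + 1×15.999 = 40.304 g/mol.
Mass of MgO per formula unit = 1.0000 × 40.304 = 40.304 g.
MgO wt% = 40.304 / 142.265 × 100 = 28.33%.

28.33 wt%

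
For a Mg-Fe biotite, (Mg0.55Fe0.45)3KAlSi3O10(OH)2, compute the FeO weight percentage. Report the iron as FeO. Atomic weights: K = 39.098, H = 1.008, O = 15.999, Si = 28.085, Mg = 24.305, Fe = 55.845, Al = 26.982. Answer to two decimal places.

21.09 wt%

Molar mass of (Mg0.55Fe0.45)3KAlSi3O10(OH)2 = 1.65×24.305 + 1.35×55.845 + 1×39.098 + 1×26.982 + 3×28.085 + 12×15.999 + 2×1.008 = 459.833 g/mol.
Each formula unit contains 1.35 Fe, equivalent to 1.35/1 = 1.3500 mol FeO.
M(FeO) = 1×55.845 + 1×15.999 = 71.844 g/mol.
Mass of FeO per formula unit = 1.3500 × 71.844 = 96.989 g.
FeO wt% = 96.989 / 459.833 × 100 = 21.09%.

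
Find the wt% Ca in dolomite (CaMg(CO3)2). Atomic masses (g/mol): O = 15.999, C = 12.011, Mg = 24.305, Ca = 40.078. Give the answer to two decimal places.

21.73 wt%

M(CaMg(CO3)2) = 184.399 g/mol.
Ca contributes 1 × 40.078 = 40.078 g per mole.
40.078/184.399 = 0.2173 → 21.73%.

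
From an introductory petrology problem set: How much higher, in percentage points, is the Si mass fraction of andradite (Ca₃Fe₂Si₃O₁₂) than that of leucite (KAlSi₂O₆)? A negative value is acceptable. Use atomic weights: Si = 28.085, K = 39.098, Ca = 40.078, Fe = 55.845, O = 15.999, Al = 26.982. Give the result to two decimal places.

Si in Ca₃Fe₂Si₃O₁₂: molar mass 508.167 g/mol; 3×28.085 = 84.255 g → 16.58 wt%.
Si in KAlSi₂O₆: molar mass 218.244 g/mol; 2×28.085 = 56.170 g → 25.74 wt%.
Difference = 16.58 − 25.74 = -9.16 percentage points.

-9.16 percentage points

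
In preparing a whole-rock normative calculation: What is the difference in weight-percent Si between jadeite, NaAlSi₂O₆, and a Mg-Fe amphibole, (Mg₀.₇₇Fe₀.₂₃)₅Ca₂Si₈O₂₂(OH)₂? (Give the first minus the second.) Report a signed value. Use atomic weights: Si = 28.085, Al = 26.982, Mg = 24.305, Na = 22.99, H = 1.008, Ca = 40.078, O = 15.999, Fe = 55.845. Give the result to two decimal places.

Si in NaAlSi₂O₆: molar mass 202.136 g/mol; 2×28.085 = 56.170 g → 27.79 wt%.
Si in (Mg₀.₇₇Fe₀.₂₃)₅Ca₂Si₈O₂₂(OH)₂: molar mass 848.624 g/mol; 8×28.085 = 224.680 g → 26.48 wt%.
Difference = 27.79 − 26.48 = 1.31 percentage points.

1.31 percentage points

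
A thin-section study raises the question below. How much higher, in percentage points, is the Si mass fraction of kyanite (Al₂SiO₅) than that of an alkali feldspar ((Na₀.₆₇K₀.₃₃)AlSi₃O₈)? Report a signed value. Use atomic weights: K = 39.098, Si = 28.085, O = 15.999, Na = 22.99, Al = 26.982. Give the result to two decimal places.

-14.16 percentage points

Si in Al₂SiO₅: molar mass 162.044 g/mol; 1×28.085 = 28.085 g → 17.33 wt%.
Si in (Na₀.₆₇K₀.₃₃)AlSi₃O₈: molar mass 267.535 g/mol; 3×28.085 = 84.255 g → 31.49 wt%.
Difference = 17.33 − 31.49 = -14.16 percentage points.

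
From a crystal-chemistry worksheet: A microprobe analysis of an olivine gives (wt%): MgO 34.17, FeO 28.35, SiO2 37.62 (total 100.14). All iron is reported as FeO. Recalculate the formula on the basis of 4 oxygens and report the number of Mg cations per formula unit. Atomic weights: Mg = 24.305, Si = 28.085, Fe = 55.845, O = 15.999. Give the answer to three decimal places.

34.17 wt% MgO ÷ 40.304 g/mol = 0.84781 mol, giving 0.84781 Mg and 0.84781 O.
28.35 wt% FeO ÷ 71.844 g/mol = 0.39460 mol, giving 0.39460 Fe and 0.39460 O.
37.62 wt% SiO2 ÷ 60.083 g/mol = 0.62613 mol, giving 0.62613 Si and 1.25226 O.
Oxygen sums to 2.49467; scaling by 4/2.49467 = 1.60342 puts the formula on 4 O.
Mg: 0.84781 × 1.60342 = 1.359 atoms per formula unit.

1.359 Mg apfu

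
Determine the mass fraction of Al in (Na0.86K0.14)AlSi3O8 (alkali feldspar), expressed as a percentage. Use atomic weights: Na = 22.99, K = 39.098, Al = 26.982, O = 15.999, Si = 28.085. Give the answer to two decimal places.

M((Na0.86K0.14)AlSi3O8) = 264.474 g/mol.
Al contributes 1 × 26.982 = 26.982 g per mole.
26.982/264.474 = 0.1020 → 10.20%.

10.20 weight percent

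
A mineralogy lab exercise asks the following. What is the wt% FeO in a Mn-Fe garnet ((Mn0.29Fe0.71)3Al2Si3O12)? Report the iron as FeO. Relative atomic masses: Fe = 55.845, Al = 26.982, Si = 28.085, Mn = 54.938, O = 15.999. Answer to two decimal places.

30.79 wt%

Formula mass = 496.953 g/mol.
2.13 Fe → 2.1300 mol FeO per formula unit; M(FeO) = 71.844, so FeO mass = 153.028 g.
153.028/496.953 × 100 = 30.79 wt%.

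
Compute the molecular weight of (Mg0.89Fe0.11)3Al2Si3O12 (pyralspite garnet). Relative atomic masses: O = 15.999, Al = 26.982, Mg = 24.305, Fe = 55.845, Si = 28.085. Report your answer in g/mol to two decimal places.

M = 2.67(24.305) + 0.33(55.845) + 2(26.982) + 3(28.085) + 12(15.999)

413.53 g/mol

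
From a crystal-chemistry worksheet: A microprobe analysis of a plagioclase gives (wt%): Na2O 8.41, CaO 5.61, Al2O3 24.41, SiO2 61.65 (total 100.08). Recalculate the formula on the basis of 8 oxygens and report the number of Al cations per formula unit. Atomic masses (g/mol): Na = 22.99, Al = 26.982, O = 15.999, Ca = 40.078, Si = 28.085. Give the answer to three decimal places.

1.274 Al apfu

Na2O (M=61.979): mol = 0.13569; Na = 0.27138, O = 0.13569.
CaO (M=56.077): mol = 0.10004; Ca = 0.10004, O = 0.10004.
Al2O3 (M=101.961): mol = 0.23941; Al = 0.47882, O = 0.71823.
SiO2 (M=60.083): mol = 1.02608; Si = 1.02608, O = 2.05216.
ΣO = 3.00612; factor = 8/ΣO = 2.66124.
Al apfu = 0.47882 × 2.66124 = 1.274.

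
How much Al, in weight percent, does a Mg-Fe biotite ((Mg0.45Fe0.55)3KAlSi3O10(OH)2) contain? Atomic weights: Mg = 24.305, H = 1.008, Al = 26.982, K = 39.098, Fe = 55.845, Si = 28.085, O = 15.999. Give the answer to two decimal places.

Formula mass = 1.35×24.305 + 1.65×55.845 + 1×39.098 + 1×26.982 + 3×28.085 + 12×15.999 + 2×1.008 = 469.295 g/mol, of which 26.982 g is Al.
So Al makes up 26.982/469.295 = 0.0575 of the mass, i.e. 5.75%.

5.75 weight percent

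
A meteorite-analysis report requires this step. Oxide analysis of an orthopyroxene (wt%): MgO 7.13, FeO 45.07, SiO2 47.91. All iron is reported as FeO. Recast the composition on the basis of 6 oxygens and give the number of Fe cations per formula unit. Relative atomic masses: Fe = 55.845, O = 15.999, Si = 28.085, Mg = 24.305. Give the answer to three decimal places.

MgO (M=40.304): mol = 0.17691; Mg = 0.17691, O = 0.17691.
FeO (M=71.844): mol = 0.62733; Fe = 0.62733, O = 0.62733.
SiO2 (M=60.083): mol = 0.79740; Si = 0.79740, O = 1.59480.
ΣO = 2.39904; factor = 6/ΣO = 2.50100.
Fe apfu = 0.62733 × 2.50100 = 1.569.

1.569 Fe apfu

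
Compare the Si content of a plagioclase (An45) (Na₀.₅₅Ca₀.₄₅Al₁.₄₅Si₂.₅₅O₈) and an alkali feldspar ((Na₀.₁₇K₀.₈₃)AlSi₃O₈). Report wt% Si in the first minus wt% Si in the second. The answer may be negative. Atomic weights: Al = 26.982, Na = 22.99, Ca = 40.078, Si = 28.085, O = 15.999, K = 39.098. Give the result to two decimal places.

-3.99 percentage points

M(Na₀.₅₅Ca₀.₄₅Al₁.₄₅Si₂.₅₅O₈) = 269.412 g/mol, so wt% Si = 71.617/269.412 × 100 = 26.58%.
M((Na₀.₁₇K₀.₈₃)AlSi₃O₈) = 275.589 g/mol, so wt% Si = 84.255/275.589 × 100 = 30.57%.
26.58 − 30.57 = -3.99 pp.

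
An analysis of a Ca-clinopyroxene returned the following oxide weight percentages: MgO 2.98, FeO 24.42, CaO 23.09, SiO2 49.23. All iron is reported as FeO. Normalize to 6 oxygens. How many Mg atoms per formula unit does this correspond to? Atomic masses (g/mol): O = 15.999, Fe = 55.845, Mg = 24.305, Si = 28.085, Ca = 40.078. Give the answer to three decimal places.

0.180 Mg apfu

MgO (M=40.304): mol = 0.07394; Mg = 0.07394, O = 0.07394.
FeO (M=71.844): mol = 0.33990; Fe = 0.33990, O = 0.33990.
CaO (M=56.077): mol = 0.41176; Ca = 0.41176, O = 0.41176.
SiO2 (M=60.083): mol = 0.81937; Si = 0.81937, O = 1.63874.
ΣO = 2.46434; factor = 6/ΣO = 2.43473.
Mg apfu = 0.07394 × 2.43473 = 0.180.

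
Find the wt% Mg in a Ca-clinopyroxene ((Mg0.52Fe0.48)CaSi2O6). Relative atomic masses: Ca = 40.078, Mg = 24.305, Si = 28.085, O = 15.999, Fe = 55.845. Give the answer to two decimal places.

5.46 weight percent

Molar mass of (Mg0.52Fe0.48)CaSi2O6: 0.52*24.305 + 0.48*55.845 + 1*40.078 + 2*28.085 + 6*15.999 = 231.686 g/mol.
Mass of Mg per formula unit: 0.52 × 24.305 = 12.639 g.
Weight fraction Mg = 12.639 / 231.686 = 0.0546.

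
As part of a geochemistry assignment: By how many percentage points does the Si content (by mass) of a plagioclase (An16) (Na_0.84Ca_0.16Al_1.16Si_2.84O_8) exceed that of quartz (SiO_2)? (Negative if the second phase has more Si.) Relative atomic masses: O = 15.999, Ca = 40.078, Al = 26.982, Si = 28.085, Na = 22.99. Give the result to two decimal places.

-16.62 percentage points

First mineral: 79.761 g Si in 264.777 g formula = 30.12 wt% Si.
Second mineral: 28.085 g Si in 60.083 g formula = 46.74 wt% Si.
30.12% − 46.74% gives a difference of -16.62 percentage points.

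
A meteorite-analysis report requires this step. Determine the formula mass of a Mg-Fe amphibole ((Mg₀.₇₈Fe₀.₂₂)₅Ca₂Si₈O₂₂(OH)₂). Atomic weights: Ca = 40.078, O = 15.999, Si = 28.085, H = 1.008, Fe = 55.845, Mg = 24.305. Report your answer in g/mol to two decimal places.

M = 3.90·24.305 + 1.10·55.845 + 2·40.078 + 8·28.085 + 24·15.999 + 2·1.008

847.05 g/mol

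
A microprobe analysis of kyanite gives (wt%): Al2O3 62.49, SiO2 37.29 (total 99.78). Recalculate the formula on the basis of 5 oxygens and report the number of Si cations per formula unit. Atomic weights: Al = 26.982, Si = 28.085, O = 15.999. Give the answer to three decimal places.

1.008 Si apfu

Al2O3: 62.49/101.961 = 0.61288 mol → 1.22576 mol Al, 1.83864 mol O.
SiO2: 37.29/60.083 = 0.62064 mol → 0.62064 mol Si, 1.24128 mol O.
Total oxygen = 3.07992 mol. Normalization factor = 5/3.07992 = 1.62342.
Si per 5 O = 0.62064 × 1.62342 = 1.008.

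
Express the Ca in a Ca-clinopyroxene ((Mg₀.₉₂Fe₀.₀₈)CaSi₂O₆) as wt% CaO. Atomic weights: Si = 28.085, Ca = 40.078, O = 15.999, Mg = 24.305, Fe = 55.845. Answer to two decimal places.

25.60 wt%

Molar mass of (Mg₀.₉₂Fe₀.₀₈)CaSi₂O₆ = 0.92·24.305 + 0.08·55.845 + 1·40.078 + 2·28.085 + 6·15.999 = 219.070 g/mol.
Each formula unit contains 1 Ca, equivalent to 1/1 = 1.0000 mol CaO.
M(CaO) = 1×40.078 + 1×15.999 = 56.077 g/mol.
Mass of CaO per formula unit = 1.0000 × 56.077 = 56.077 g.
CaO wt% = 56.077 / 219.070 × 100 = 25.60%.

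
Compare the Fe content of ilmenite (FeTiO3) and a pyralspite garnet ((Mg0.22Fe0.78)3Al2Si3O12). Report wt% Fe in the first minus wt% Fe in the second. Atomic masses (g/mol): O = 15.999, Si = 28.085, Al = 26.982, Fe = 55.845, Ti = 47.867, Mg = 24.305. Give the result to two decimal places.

First mineral: 55.845 g Fe in 151.709 g formula = 36.81 wt% Fe.
Second mineral: 130.677 g Fe in 476.926 g formula = 27.40 wt% Fe.
36.81% − 27.40% gives a difference of 9.41 percentage points.

9.41 percentage points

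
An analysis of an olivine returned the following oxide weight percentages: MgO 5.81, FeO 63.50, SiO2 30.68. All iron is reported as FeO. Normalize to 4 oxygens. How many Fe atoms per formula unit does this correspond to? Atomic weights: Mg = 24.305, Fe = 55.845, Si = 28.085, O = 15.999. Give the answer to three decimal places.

MgO (M=40.304): mol = 0.14415; Mg = 0.14415, O = 0.14415.
FeO (M=71.844): mol = 0.88386; Fe = 0.88386, O = 0.88386.
SiO2 (M=60.083): mol = 0.51063; Si = 0.51063, O = 1.02126.
ΣO = 2.04927; factor = 4/ΣO = 1.95191.
Fe apfu = 0.88386 × 1.95191 = 1.725.

1.725 Fe apfu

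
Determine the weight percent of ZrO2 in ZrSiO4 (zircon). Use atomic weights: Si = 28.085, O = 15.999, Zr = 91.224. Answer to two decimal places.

Molar mass of ZrSiO4 = 1*91.224 + 1*28.085 + 4*15.999 = 183.305 g/mol.
Each formula unit contains 1 Zr, equivalent to 1/1 = 1.0000 mol ZrO2.
M(ZrO2) = 1×91.224 + 2×15.999 = 123.222 g/mol.
Mass of ZrO2 per formula unit = 1.0000 × 123.222 = 123.222 g.
ZrO2 wt% = 123.222 / 183.305 × 100 = 67.22%.

67.22 wt%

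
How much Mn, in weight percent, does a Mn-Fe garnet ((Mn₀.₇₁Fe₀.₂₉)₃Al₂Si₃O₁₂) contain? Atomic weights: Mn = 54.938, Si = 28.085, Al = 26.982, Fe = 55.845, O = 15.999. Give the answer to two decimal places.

Formula mass = 2.13*54.938 + 0.87*55.845 + 2*26.982 + 3*28.085 + 12*15.999 = 495.810 g/mol, of which 117.018 g is Mn.
So Mn makes up 117.018/495.810 = 0.2360 of the mass, i.e. 23.60%.

23.60 weight percent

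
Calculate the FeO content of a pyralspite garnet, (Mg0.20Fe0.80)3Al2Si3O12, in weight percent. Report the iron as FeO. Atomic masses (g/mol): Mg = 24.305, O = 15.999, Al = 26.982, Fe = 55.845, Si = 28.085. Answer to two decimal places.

Molar mass of (Mg0.20Fe0.80)3Al2Si3O12 = 0.60·24.305 + 2.40·55.845 + 2·26.982 + 3·28.085 + 12·15.999 = 478.818 g/mol.
Each formula unit contains 2.40 Fe, equivalent to 2.40/1 = 2.4000 mol FeO.
M(FeO) = 1×55.845 + 1×15.999 = 71.844 g/mol.
Mass of FeO per formula unit = 2.4000 × 71.844 = 172.426 g.
FeO wt% = 172.426 / 478.818 × 100 = 36.01%.

36.01 wt%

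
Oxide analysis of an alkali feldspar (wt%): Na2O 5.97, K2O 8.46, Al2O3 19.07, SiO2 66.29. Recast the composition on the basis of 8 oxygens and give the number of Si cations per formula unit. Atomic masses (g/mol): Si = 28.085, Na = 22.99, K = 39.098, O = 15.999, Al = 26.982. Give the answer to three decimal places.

Na2O (M=61.979): mol = 0.09632; Na = 0.19264, O = 0.09632.
K2O (M=94.195): mol = 0.08981; K = 0.17962, O = 0.08981.
Al2O3 (M=101.961): mol = 0.18703; Al = 0.37406, O = 0.56109.
SiO2 (M=60.083): mol = 1.10331; Si = 1.10331, O = 2.20662.
ΣO = 2.95384; factor = 8/ΣO = 2.70834.
Si apfu = 1.10331 × 2.70834 = 2.988.

2.988 Si apfu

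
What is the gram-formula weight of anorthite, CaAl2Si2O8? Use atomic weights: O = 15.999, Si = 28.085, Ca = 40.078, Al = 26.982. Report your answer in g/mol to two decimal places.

278.20 g/mol

The formula mass is the sum 1*40.078 + 2*26.982 + 2*28.085 + 8*15.999.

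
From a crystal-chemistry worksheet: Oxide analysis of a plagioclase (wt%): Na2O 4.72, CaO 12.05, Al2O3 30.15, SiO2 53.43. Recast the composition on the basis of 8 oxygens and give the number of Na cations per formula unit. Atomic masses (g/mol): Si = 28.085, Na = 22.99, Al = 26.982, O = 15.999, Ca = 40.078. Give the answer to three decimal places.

4.72 wt% Na2O ÷ 61.979 g/mol = 0.07615 mol, giving 0.15230 Na and 0.07615 O.
12.05 wt% CaO ÷ 56.077 g/mol = 0.21488 mol, giving 0.21488 Ca and 0.21488 O.
30.15 wt% Al2O3 ÷ 101.961 g/mol = 0.29570 mol, giving 0.59140 Al and 0.88710 O.
53.43 wt% SiO2 ÷ 60.083 g/mol = 0.88927 mol, giving 0.88927 Si and 1.77854 O.
Oxygen sums to 2.95667; scaling by 8/2.95667 = 2.70575 puts the formula on 8 O.
Na: 0.15230 × 2.70575 = 0.412 atoms per formula unit.

0.412 Na apfu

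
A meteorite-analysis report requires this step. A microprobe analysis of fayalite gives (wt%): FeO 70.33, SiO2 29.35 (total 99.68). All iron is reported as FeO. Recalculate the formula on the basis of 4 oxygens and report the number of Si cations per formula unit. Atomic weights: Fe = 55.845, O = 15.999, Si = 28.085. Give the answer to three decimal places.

FeO: 70.33/71.844 = 0.97893 mol → 0.97893 mol Fe, 0.97893 mol O.
SiO2: 29.35/60.083 = 0.48849 mol → 0.48849 mol Si, 0.97698 mol O.
Total oxygen = 1.95591 mol. Normalization factor = 4/1.95591 = 2.04508.
Si per 4 O = 0.48849 × 2.04508 = 0.999.

0.999 Si apfu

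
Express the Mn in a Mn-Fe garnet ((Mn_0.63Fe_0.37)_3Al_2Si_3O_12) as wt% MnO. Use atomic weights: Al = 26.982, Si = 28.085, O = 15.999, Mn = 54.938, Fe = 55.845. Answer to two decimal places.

27.03 wt%

Molar mass of (Mn_0.63Fe_0.37)_3Al_2Si_3O_12 = 1.89×54.938 + 1.11×55.845 + 2×26.982 + 3×28.085 + 12×15.999 = 496.028 g/mol.
Each formula unit contains 1.89 Mn, equivalent to 1.89/1 = 1.8900 mol MnO.
M(MnO) = 1×54.938 + 1×15.999 = 70.937 g/mol.
Mass of MnO per formula unit = 1.8900 × 70.937 = 134.071 g.
MnO wt% = 134.071 / 496.028 × 100 = 27.03%.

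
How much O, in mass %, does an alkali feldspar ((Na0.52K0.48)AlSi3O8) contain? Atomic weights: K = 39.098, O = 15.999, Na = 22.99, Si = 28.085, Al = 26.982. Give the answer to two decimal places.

47.41 mass %

M((Na0.52K0.48)AlSi3O8) = 269.951 g/mol.
O contributes 8 × 15.999 = 127.992 g per mole.
127.992/269.951 = 0.4741 → 47.41%.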